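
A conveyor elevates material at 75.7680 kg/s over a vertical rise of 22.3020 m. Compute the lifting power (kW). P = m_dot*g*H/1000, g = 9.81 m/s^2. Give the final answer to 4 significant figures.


P = 75.7680 * 9.81 * 22.3020 / 1000
P = 16.58 kW


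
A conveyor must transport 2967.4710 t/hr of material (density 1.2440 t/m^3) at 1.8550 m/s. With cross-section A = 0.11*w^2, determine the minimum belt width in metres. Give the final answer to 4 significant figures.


A_req = 2967.4710 / (1.8550 * 1.2440 * 3600) = 0.357207 m^2
w = sqrt(0.357207 / 0.11)
w = 1.802 m


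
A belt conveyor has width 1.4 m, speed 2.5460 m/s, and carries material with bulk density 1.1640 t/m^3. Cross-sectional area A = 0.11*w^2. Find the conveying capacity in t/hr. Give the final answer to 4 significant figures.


A = 0.11 * 1.4^2 = 0.2156 m^2
C = 0.2156 * 2.5460 * 1.1640 * 3600
C = 2300 t/hr


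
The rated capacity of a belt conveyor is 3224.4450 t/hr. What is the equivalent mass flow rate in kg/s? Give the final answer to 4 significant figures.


m_dot = 3224.4450 * 1000 / 3600
m_dot = 895.7 kg/s


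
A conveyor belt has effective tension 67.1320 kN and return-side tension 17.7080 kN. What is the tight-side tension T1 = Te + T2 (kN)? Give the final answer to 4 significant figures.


T1 = Te + T2 = 67.1320 + 17.7080
T1 = 84.84 kN


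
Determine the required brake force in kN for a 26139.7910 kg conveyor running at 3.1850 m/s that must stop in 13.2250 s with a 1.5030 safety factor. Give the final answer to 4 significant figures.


F = 26139.7910 * 3.1850 / 13.2250 * 1.5030 / 1000
F = 9.462 kN


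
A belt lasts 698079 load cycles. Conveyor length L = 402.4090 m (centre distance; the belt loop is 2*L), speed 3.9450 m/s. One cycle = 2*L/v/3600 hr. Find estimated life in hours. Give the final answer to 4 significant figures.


cycle_time = 2 * 402.4090 / 3.9450 / 3600 = 0.0566693 hr
life = 698079 * 0.0566693 = 39560 hours


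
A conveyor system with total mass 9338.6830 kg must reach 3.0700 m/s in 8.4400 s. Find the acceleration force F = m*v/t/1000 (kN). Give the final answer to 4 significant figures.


F = 9338.6830 * 3.0700 / 8.4400 / 1000
F = 3.397 kN


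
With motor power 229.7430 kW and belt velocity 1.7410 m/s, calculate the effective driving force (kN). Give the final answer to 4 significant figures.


Te = P / v = 229.7430 / 1.7410
Te = 132.0 kN


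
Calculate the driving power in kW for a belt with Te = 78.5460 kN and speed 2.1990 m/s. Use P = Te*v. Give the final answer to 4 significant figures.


P = Te * v = 78.5460 * 2.1990
P = 172.7 kW


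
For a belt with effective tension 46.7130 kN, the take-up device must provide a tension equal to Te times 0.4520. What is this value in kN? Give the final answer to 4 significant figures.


T_tu = 46.7130 * 0.4520
T_tu = 21.11 kN


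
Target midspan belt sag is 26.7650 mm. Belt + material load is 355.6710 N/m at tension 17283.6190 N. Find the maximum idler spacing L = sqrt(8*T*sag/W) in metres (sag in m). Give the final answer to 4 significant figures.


sag = 26.7650/1000 = 0.026765 m
L = sqrt(8 * 17283.6190 * 0.026765 / 355.6710)
L = 3.226 m


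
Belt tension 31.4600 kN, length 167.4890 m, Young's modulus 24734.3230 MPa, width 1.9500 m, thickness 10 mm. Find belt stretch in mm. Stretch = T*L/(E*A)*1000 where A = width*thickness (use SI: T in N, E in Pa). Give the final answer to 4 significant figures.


A = 1.9500 * 0.01 = 0.01950 m^2
Stretch = 31.4600*1000 * 167.4890 / (24734.3230e6 * 0.01950) * 1000
Stretch = 10.92 mm


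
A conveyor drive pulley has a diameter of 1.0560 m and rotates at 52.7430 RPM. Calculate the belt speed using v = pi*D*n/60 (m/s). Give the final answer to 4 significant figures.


v = pi * 1.0560 * 52.7430 / 60
v = 2.916 m/s


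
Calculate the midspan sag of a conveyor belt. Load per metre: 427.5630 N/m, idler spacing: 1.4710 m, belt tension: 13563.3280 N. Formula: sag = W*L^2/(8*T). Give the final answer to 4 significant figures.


sag = 427.5630 * 1.4710^2 / (8 * 13563.3280)
sag = 0.008526 m


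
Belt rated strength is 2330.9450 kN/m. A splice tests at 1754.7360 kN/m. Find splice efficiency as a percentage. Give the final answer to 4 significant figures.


Eff = 1754.7360 / 2330.9450 * 100
Eff = 75.28 %


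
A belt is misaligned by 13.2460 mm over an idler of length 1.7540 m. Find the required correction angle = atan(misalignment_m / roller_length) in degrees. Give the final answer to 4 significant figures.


misalign_m = 13.2460 / 1000 = 0.013246 m
angle = atan(0.013246 / 1.7540)
angle = 0.4327 deg


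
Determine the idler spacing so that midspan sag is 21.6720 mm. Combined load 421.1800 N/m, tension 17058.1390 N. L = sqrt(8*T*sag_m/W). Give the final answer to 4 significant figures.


sag = 21.6720/1000 = 0.021672 m
L = sqrt(8 * 17058.1390 * 0.021672 / 421.1800)
L = 2.650 m


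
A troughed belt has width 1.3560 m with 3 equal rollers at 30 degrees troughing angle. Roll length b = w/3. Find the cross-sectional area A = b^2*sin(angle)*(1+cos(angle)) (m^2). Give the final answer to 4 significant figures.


b = 1.3560/3 = 0.452 m
A = 0.452^2 * sin(30 deg) * (1 + cos(30 deg))
A = 0.1906 m^2


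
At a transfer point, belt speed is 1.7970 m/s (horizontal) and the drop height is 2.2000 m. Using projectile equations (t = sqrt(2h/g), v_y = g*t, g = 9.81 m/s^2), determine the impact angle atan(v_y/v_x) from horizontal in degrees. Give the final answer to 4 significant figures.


t = sqrt(2*2.2000/9.81) = 0.669718 s
v_y = 9.81 * 0.669718 = 6.56993 m/s
angle = atan(6.56993 / 1.7970) = 74.70 deg


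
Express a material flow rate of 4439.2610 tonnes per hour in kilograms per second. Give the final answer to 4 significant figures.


m_dot = 4439.2610 * 1000 / 3600
m_dot = 1233 kg/s


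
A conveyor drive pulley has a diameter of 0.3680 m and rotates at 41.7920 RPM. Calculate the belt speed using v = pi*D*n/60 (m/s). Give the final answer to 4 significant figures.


v = pi * 0.3680 * 41.7920 / 60
v = 0.8053 m/s


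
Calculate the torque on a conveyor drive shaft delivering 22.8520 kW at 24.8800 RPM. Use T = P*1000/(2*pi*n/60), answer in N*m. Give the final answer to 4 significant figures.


omega = 2*pi*24.8800/60 = 2.60543 rad/s
T = 22.8520*1000 / 2.60543
T = 8771 N*m


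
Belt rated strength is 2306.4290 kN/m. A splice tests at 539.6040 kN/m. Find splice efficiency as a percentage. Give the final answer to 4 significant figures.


Eff = 539.6040 / 2306.4290 * 100
Eff = 23.40 %


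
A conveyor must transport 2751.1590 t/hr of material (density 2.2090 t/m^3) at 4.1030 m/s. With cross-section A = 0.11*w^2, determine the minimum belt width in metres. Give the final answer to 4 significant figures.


A_req = 2751.1590 / (4.1030 * 2.2090 * 3600) = 0.0843172 m^2
w = sqrt(0.0843172 / 0.11)
w = 0.8755 m


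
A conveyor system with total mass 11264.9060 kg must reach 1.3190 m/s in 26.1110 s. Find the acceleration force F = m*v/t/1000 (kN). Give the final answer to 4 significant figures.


F = 11264.9060 * 1.3190 / 26.1110 / 1000
F = 0.5690 kN


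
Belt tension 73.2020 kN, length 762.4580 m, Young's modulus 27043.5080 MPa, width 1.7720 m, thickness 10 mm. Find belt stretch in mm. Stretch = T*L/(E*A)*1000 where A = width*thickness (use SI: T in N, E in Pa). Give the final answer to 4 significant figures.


A = 1.7720 * 0.01 = 0.01772 m^2
Stretch = 73.2020*1000 * 762.4580 / (27043.5080e6 * 0.01772) * 1000
Stretch = 116.5 mm


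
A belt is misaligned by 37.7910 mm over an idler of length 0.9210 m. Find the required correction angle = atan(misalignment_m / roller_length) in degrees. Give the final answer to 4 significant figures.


misalign_m = 37.7910 / 1000 = 0.037791 m
angle = atan(0.037791 / 0.9210)
angle = 2.350 deg


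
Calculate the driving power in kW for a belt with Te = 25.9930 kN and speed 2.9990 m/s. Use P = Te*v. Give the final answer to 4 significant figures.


P = Te * v = 25.9930 * 2.9990
P = 77.95 kW


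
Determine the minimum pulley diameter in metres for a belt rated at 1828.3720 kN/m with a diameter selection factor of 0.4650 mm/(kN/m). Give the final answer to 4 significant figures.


D = 1828.3720 * 0.4650 / 1000
D = 0.8502 m


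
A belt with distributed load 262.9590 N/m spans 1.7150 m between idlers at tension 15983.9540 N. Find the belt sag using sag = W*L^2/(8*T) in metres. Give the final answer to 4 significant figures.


sag = 262.9590 * 1.7150^2 / (8 * 15983.9540)
sag = 0.006048 m


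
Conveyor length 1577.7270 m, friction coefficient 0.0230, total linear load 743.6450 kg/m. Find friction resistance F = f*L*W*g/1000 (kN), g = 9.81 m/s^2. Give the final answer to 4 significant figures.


F = 0.0230 * 1577.7270 * 743.6450 * 9.81 / 1000
F = 264.7 kN


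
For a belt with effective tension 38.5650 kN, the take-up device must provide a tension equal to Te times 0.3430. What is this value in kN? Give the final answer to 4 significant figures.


T_tu = 38.5650 * 0.3430
T_tu = 13.23 kN


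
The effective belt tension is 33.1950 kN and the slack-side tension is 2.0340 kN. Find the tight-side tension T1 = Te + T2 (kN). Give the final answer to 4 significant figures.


T1 = Te + T2 = 33.1950 + 2.0340
T1 = 35.23 kN


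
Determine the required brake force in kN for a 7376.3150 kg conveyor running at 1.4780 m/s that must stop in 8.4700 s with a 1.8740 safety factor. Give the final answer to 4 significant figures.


F = 7376.3150 * 1.4780 / 8.4700 * 1.8740 / 1000
F = 2.412 kN


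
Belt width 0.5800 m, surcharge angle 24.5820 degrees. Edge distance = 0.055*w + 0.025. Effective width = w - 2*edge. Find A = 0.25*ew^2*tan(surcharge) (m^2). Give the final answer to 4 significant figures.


edge = 0.055*0.5800 + 0.025 = 0.0569 m
ew = 0.5800 - 2*0.0569 = 0.4662 m
A = 0.25 * 0.4662^2 * tan(24.5820 deg)
A = 0.02486 m^2


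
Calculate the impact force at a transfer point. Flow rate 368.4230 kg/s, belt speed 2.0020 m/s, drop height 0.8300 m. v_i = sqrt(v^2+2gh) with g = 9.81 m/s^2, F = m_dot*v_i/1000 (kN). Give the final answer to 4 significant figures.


v_i = sqrt(2.0020^2 + 2*9.81*0.8300) = 4.50473 m/s
F = 368.4230 * 4.50473 / 1000
F = 1.660 kN


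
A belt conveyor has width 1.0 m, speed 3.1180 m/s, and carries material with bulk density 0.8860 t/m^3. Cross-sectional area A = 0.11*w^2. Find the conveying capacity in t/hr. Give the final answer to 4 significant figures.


A = 0.11 * 1.0^2 = 0.11 m^2
C = 0.11 * 3.1180 * 0.8860 * 3600
C = 1094 t/hr


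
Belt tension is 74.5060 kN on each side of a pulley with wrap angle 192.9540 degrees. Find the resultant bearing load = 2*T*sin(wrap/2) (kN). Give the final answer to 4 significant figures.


F = 2 * 74.5060 * sin(192.9540/2 deg)
F = 148.1 kN


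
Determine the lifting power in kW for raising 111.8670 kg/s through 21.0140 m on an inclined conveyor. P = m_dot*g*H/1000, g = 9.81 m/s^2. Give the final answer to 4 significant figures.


P = 111.8670 * 9.81 * 21.0140 / 1000
P = 23.06 kW


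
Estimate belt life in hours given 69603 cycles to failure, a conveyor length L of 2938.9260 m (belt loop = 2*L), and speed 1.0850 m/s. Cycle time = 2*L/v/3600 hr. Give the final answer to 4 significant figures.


cycle_time = 2 * 2938.9260 / 1.0850 / 3600 = 1.50483 hr
life = 69603 * 1.50483 = 104700 hours


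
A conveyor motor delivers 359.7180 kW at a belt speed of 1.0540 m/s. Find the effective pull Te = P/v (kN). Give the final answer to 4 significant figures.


Te = P / v = 359.7180 / 1.0540
Te = 341.3 kN


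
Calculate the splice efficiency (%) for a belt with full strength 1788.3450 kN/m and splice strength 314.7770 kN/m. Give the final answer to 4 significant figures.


Eff = 314.7770 / 1788.3450 * 100
Eff = 17.60 %


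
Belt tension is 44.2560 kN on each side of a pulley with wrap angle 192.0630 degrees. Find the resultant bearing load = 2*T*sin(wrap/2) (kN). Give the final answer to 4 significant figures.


F = 2 * 44.2560 * sin(192.0630/2 deg)
F = 88.02 kN


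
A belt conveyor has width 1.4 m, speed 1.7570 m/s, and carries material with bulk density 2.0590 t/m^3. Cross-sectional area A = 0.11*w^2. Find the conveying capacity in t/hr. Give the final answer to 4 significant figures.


A = 0.11 * 1.4^2 = 0.2156 m^2
C = 0.2156 * 1.7570 * 2.0590 * 3600
C = 2808 t/hr


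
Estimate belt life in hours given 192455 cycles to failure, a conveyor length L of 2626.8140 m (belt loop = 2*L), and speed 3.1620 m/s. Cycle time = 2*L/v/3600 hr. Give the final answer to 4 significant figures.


cycle_time = 2 * 2626.8140 / 3.1620 / 3600 = 0.461525 hr
life = 192455 * 0.461525 = 88820 hours


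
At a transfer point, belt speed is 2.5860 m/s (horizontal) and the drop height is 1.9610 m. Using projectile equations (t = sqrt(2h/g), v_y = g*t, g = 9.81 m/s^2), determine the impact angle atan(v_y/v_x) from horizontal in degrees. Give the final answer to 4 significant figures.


t = sqrt(2*1.9610/9.81) = 0.632294 s
v_y = 9.81 * 0.632294 = 6.2028 m/s
angle = atan(6.2028 / 2.5860) = 67.37 deg


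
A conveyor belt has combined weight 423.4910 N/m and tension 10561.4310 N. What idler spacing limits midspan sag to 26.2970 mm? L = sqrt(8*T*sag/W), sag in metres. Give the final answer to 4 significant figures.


sag = 26.2970/1000 = 0.026297 m
L = sqrt(8 * 10561.4310 * 0.026297 / 423.4910)
L = 2.291 m


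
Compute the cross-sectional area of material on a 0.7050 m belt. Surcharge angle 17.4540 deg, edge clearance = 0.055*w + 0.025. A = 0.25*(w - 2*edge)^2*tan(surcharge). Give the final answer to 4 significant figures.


edge = 0.055*0.7050 + 0.025 = 0.063775 m
ew = 0.7050 - 2*0.063775 = 0.57745 m
A = 0.25 * 0.57745^2 * tan(17.4540 deg)
A = 0.02621 m^2


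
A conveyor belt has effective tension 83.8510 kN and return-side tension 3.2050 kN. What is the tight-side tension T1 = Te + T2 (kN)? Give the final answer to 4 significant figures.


T1 = Te + T2 = 83.8510 + 3.2050
T1 = 87.06 kN


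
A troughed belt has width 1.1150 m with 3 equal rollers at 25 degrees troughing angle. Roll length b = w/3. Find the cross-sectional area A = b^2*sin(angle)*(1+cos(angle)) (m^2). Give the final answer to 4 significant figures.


b = 1.1150/3 = 0.371667 m
A = 0.371667^2 * sin(25 deg) * (1 + cos(25 deg))
A = 0.1113 m^2


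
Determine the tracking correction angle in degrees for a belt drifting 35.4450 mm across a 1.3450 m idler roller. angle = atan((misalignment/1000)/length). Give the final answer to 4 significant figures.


misalign_m = 35.4450 / 1000 = 0.035445 m
angle = atan(0.035445 / 1.3450)
angle = 1.510 deg


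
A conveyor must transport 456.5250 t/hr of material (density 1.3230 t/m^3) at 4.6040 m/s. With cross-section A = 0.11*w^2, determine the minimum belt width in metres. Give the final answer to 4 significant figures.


A_req = 456.5250 / (4.6040 * 1.3230 * 3600) = 0.0208193 m^2
w = sqrt(0.0208193 / 0.11)
w = 0.4350 m


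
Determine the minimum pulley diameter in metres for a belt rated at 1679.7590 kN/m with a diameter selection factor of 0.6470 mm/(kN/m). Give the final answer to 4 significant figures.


D = 1679.7590 * 0.6470 / 1000
D = 1.087 m


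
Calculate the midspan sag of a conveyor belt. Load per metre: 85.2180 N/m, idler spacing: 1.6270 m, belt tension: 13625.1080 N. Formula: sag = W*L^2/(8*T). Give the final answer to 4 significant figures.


sag = 85.2180 * 1.6270^2 / (8 * 13625.1080)
sag = 0.002070 m


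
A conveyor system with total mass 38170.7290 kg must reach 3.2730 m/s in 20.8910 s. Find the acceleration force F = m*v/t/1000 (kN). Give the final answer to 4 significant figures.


F = 38170.7290 * 3.2730 / 20.8910 / 1000
F = 5.980 kN


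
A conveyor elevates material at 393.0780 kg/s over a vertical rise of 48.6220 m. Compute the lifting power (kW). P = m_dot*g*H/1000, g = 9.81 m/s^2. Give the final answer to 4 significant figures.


P = 393.0780 * 9.81 * 48.6220 / 1000
P = 187.5 kW


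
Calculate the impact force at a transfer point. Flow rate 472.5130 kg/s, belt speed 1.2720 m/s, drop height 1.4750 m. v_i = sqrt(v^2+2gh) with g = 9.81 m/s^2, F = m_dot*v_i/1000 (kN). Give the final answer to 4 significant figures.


v_i = sqrt(1.2720^2 + 2*9.81*1.4750) = 5.52788 m/s
F = 472.5130 * 5.52788 / 1000
F = 2.612 kN


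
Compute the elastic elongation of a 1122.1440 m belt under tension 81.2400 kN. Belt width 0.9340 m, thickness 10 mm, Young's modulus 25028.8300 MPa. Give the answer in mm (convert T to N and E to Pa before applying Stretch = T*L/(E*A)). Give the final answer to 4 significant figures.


A = 0.9340 * 0.01 = 0.00934 m^2
Stretch = 81.2400*1000 * 1122.1440 / (25028.8300e6 * 0.00934) * 1000
Stretch = 390.0 mm


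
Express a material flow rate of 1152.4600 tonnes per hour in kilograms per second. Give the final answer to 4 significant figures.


m_dot = 1152.4600 * 1000 / 3600
m_dot = 320.1 kg/s


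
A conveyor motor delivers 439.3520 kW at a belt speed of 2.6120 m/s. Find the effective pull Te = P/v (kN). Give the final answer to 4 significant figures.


Te = P / v = 439.3520 / 2.6120
Te = 168.2 kN


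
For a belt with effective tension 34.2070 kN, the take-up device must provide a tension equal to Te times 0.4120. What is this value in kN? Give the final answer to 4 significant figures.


T_tu = 34.2070 * 0.4120
T_tu = 14.09 kN


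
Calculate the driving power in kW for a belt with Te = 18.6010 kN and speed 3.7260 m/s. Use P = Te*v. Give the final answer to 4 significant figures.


P = Te * v = 18.6010 * 3.7260
P = 69.31 kW


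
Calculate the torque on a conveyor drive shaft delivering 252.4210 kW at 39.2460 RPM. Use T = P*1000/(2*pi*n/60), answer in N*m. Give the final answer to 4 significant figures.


omega = 2*pi*39.2460/60 = 4.10983 rad/s
T = 252.4210*1000 / 4.10983
T = 61420 N*m


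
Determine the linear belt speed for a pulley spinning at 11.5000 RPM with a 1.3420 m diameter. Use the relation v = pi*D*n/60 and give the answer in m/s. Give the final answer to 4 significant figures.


v = pi * 1.3420 * 11.5000 / 60
v = 0.8081 m/s


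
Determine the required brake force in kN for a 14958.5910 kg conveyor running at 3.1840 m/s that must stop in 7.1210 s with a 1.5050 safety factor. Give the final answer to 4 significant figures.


F = 14958.5910 * 3.1840 / 7.1210 * 1.5050 / 1000
F = 10.07 kN


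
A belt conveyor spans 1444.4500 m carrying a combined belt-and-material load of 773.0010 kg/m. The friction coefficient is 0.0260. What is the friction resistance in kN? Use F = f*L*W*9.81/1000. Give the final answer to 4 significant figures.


F = 0.0260 * 1444.4500 * 773.0010 * 9.81 / 1000
F = 284.8 kN


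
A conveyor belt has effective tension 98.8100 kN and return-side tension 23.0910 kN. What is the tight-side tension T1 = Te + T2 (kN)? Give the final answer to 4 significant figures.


T1 = Te + T2 = 98.8100 + 23.0910
T1 = 121.9 kN


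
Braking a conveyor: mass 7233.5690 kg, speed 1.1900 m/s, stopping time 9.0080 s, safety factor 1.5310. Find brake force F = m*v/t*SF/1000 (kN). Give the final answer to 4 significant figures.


F = 7233.5690 * 1.1900 / 9.0080 * 1.5310 / 1000
F = 1.463 kN


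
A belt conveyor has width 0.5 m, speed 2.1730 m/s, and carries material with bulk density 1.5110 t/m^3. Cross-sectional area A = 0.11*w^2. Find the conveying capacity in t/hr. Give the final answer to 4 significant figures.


A = 0.11 * 0.5^2 = 0.0275 m^2
C = 0.0275 * 2.1730 * 1.5110 * 3600
C = 325.1 t/hr


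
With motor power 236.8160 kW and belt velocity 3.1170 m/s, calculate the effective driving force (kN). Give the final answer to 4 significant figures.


Te = P / v = 236.8160 / 3.1170
Te = 75.98 kN


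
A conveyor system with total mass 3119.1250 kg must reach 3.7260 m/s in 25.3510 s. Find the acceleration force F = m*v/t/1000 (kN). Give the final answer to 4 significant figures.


F = 3119.1250 * 3.7260 / 25.3510 / 1000
F = 0.4584 kN


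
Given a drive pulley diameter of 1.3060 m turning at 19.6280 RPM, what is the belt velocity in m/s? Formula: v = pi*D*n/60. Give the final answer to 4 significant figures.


v = pi * 1.3060 * 19.6280 / 60
v = 1.342 m/s


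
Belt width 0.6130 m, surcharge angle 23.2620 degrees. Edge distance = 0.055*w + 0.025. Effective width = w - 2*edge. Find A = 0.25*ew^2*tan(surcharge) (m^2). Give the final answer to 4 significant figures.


edge = 0.055*0.6130 + 0.025 = 0.058715 m
ew = 0.6130 - 2*0.058715 = 0.49557 m
A = 0.25 * 0.49557^2 * tan(23.2620 deg)
A = 0.02639 m^2


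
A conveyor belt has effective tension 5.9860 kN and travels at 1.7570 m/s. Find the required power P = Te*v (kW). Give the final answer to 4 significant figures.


P = Te * v = 5.9860 * 1.7570
P = 10.52 kW


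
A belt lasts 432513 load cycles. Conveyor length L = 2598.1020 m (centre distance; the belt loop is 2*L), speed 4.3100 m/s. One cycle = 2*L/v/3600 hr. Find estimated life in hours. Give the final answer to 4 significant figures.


cycle_time = 2 * 2598.1020 / 4.3100 / 3600 = 0.334893 hr
life = 432513 * 0.334893 = 144800 hours


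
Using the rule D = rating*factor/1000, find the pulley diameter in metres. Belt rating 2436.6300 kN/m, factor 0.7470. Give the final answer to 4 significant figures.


D = 2436.6300 * 0.7470 / 1000
D = 1.820 m


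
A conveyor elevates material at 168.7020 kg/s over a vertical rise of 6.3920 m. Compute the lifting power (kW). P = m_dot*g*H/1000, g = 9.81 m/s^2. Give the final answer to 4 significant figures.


P = 168.7020 * 9.81 * 6.3920 / 1000
P = 10.58 kW


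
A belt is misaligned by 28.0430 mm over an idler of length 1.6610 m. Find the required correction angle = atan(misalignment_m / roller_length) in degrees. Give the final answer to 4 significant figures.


misalign_m = 28.0430 / 1000 = 0.028043 m
angle = atan(0.028043 / 1.6610)
angle = 0.9672 deg


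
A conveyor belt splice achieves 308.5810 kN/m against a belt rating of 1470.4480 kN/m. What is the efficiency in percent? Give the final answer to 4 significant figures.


Eff = 308.5810 / 1470.4480 * 100
Eff = 20.99 %


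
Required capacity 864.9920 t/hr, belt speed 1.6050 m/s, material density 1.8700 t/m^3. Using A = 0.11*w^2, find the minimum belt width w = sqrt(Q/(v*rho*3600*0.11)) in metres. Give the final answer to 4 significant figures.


A_req = 864.9920 / (1.6050 * 1.8700 * 3600) = 0.0800558 m^2
w = sqrt(0.0800558 / 0.11)
w = 0.8531 m


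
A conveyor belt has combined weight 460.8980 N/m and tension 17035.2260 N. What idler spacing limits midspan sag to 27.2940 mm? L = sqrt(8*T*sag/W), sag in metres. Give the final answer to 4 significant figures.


sag = 27.2940/1000 = 0.027294 m
L = sqrt(8 * 17035.2260 * 0.027294 / 460.8980)
L = 2.841 m


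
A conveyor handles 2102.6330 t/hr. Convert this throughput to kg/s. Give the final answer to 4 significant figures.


m_dot = 2102.6330 * 1000 / 3600
m_dot = 584.1 kg/s


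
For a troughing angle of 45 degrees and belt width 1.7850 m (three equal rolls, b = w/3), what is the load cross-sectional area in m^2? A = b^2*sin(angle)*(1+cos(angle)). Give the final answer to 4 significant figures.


b = 1.7850/3 = 0.595 m
A = 0.595^2 * sin(45 deg) * (1 + cos(45 deg))
A = 0.4273 m^2


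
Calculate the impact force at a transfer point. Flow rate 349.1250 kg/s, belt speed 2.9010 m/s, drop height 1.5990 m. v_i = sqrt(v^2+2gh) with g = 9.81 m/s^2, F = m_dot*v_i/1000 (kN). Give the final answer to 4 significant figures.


v_i = sqrt(2.9010^2 + 2*9.81*1.5990) = 6.30779 m/s
F = 349.1250 * 6.30779 / 1000
F = 2.202 kN


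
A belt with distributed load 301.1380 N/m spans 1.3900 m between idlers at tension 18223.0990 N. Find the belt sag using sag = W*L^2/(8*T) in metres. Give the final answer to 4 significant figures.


sag = 301.1380 * 1.3900^2 / (8 * 18223.0990)
sag = 0.003991 m


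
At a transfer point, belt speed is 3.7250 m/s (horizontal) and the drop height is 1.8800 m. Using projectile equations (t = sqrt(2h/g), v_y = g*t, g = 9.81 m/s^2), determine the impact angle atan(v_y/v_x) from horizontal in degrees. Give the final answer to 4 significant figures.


t = sqrt(2*1.8800/9.81) = 0.619098 s
v_y = 9.81 * 0.619098 = 6.07335 m/s
angle = atan(6.07335 / 3.7250) = 58.48 deg


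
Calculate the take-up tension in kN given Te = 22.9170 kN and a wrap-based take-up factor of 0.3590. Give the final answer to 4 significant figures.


T_tu = 22.9170 * 0.3590
T_tu = 8.227 kN


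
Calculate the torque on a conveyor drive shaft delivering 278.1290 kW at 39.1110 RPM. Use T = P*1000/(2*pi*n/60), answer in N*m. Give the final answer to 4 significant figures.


omega = 2*pi*39.1110/60 = 4.09569 rad/s
T = 278.1290*1000 / 4.09569
T = 67910 N*m


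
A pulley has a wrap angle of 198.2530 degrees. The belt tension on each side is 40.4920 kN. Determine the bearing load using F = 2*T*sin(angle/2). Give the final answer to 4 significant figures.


F = 2 * 40.4920 * sin(198.2530/2 deg)
F = 79.96 kN


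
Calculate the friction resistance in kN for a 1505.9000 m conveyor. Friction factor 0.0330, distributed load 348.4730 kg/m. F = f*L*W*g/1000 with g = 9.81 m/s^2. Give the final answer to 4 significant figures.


F = 0.0330 * 1505.9000 * 348.4730 * 9.81 / 1000
F = 169.9 kN


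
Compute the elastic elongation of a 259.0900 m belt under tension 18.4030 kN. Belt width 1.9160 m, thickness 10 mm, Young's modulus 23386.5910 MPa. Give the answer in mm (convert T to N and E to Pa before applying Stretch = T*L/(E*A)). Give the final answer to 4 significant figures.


A = 1.9160 * 0.01 = 0.01916 m^2
Stretch = 18.4030*1000 * 259.0900 / (23386.5910e6 * 0.01916) * 1000
Stretch = 10.64 mm


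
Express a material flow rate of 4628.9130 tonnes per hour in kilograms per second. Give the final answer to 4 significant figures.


m_dot = 4628.9130 * 1000 / 3600
m_dot = 1286 kg/s


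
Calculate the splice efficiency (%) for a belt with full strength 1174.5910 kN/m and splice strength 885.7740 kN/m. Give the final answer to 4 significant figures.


Eff = 885.7740 / 1174.5910 * 100
Eff = 75.41 %


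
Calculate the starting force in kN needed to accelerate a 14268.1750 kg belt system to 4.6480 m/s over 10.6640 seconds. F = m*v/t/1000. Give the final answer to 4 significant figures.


F = 14268.1750 * 4.6480 / 10.6640 / 1000
F = 6.219 kN


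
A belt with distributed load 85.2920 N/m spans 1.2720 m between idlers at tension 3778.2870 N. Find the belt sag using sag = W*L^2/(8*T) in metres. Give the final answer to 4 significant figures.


sag = 85.2920 * 1.2720^2 / (8 * 3778.2870)
sag = 0.004566 m


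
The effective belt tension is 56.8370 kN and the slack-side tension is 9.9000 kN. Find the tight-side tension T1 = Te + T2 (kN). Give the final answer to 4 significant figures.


T1 = Te + T2 = 56.8370 + 9.9000
T1 = 66.74 kN


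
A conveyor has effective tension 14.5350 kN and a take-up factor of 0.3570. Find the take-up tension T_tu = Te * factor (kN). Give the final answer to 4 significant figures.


T_tu = 14.5350 * 0.3570
T_tu = 5.189 kN


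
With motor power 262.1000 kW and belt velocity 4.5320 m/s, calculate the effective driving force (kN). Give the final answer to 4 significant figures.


Te = P / v = 262.1000 / 4.5320
Te = 57.83 kN


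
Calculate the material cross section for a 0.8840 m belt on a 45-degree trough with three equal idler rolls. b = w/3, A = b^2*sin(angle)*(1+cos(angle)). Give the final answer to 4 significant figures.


b = 0.8840/3 = 0.294667 m
A = 0.294667^2 * sin(45 deg) * (1 + cos(45 deg))
A = 0.1048 m^2


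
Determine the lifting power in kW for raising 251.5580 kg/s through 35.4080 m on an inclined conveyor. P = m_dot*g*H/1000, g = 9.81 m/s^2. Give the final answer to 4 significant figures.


P = 251.5580 * 9.81 * 35.4080 / 1000
P = 87.38 kW


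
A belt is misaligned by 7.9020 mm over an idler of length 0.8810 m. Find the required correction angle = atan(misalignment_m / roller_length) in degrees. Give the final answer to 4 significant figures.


misalign_m = 7.9020 / 1000 = 0.007902 m
angle = atan(0.007902 / 0.8810)
angle = 0.5139 deg


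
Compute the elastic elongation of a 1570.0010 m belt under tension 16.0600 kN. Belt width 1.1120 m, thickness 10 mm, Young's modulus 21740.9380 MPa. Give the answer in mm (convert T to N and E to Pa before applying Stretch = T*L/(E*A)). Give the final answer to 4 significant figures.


A = 1.1120 * 0.01 = 0.01112 m^2
Stretch = 16.0600*1000 * 1570.0010 / (21740.9380e6 * 0.01112) * 1000
Stretch = 104.3 mm


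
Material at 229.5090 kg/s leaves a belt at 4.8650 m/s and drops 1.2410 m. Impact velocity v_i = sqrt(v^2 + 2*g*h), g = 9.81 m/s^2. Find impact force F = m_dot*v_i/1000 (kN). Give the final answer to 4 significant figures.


v_i = sqrt(4.8650^2 + 2*9.81*1.2410) = 6.9294 m/s
F = 229.5090 * 6.9294 / 1000
F = 1.590 kN


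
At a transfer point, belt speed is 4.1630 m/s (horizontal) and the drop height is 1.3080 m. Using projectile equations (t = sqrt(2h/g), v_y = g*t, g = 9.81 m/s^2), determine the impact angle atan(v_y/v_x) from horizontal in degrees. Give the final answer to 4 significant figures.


t = sqrt(2*1.3080/9.81) = 0.516398 s
v_y = 9.81 * 0.516398 = 5.06586 m/s
angle = atan(5.06586 / 4.1630) = 50.59 deg


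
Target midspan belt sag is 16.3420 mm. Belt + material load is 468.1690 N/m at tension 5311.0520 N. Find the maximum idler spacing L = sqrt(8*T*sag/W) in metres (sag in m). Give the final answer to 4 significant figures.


sag = 16.3420/1000 = 0.016342 m
L = sqrt(8 * 5311.0520 * 0.016342 / 468.1690)
L = 1.218 m


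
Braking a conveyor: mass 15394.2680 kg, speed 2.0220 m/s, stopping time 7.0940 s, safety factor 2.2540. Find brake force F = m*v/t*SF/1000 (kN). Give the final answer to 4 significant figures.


F = 15394.2680 * 2.0220 / 7.0940 * 2.2540 / 1000
F = 9.890 kN


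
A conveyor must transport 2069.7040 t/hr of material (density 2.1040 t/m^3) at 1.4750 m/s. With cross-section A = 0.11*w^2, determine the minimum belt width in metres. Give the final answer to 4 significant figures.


A_req = 2069.7040 / (1.4750 * 2.1040 * 3600) = 0.185254 m^2
w = sqrt(0.185254 / 0.11)
w = 1.298 m


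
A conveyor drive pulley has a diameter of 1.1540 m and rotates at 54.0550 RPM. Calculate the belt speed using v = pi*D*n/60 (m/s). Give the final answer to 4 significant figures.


v = pi * 1.1540 * 54.0550 / 60
v = 3.266 m/s


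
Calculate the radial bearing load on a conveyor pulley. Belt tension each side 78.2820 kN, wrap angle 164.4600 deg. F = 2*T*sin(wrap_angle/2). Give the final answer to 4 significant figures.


F = 2 * 78.2820 * sin(164.4600/2 deg)
F = 155.1 kN


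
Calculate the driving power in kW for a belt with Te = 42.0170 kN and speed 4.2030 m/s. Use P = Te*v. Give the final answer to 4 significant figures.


P = Te * v = 42.0170 * 4.2030
P = 176.6 kW


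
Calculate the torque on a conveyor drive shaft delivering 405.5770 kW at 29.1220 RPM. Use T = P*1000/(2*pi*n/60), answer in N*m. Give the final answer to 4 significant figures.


omega = 2*pi*29.1220/60 = 3.04965 rad/s
T = 405.5770*1000 / 3.04965
T = 133000 N*m


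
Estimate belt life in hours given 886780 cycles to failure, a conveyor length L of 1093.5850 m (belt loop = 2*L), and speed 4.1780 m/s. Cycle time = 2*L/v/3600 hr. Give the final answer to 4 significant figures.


cycle_time = 2 * 1093.5850 / 4.1780 / 3600 = 0.145416 hr
life = 886780 * 0.145416 = 129000 hours


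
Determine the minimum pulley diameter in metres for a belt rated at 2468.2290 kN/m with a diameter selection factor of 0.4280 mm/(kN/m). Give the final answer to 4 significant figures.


D = 2468.2290 * 0.4280 / 1000
D = 1.056 m


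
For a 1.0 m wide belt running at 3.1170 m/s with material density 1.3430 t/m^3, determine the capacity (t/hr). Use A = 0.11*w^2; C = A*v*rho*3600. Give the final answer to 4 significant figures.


A = 0.11 * 1.0^2 = 0.11 m^2
C = 0.11 * 3.1170 * 1.3430 * 3600
C = 1658 t/hr


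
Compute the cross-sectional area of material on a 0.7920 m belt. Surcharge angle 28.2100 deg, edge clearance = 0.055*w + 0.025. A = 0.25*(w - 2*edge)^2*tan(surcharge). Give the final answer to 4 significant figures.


edge = 0.055*0.7920 + 0.025 = 0.06856 m
ew = 0.7920 - 2*0.06856 = 0.65488 m
A = 0.25 * 0.65488^2 * tan(28.2100 deg)
A = 0.05751 m^2


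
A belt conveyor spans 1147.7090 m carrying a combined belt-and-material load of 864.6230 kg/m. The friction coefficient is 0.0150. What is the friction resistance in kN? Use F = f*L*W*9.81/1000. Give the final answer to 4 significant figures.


F = 0.0150 * 1147.7090 * 864.6230 * 9.81 / 1000
F = 146.0 kN


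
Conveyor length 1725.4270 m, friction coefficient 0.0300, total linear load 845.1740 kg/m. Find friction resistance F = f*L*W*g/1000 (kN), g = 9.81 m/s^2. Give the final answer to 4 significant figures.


F = 0.0300 * 1725.4270 * 845.1740 * 9.81 / 1000
F = 429.2 kN


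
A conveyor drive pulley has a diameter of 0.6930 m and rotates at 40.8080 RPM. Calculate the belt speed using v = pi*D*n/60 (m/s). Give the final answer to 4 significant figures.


v = pi * 0.6930 * 40.8080 / 60
v = 1.481 m/s


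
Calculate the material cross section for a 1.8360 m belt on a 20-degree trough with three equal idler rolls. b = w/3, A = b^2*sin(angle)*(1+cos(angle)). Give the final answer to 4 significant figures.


b = 1.8360/3 = 0.612 m
A = 0.612^2 * sin(20 deg) * (1 + cos(20 deg))
A = 0.2485 m^2


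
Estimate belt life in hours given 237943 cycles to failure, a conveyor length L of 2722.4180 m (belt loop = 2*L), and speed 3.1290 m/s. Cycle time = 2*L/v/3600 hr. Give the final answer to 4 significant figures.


cycle_time = 2 * 2722.4180 / 3.1290 / 3600 = 0.483367 hr
life = 237943 * 0.483367 = 115000 hours


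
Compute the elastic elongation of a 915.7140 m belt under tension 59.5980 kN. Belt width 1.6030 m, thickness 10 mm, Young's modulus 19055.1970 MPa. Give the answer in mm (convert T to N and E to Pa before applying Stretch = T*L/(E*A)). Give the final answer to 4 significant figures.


A = 1.6030 * 0.01 = 0.01603 m^2
Stretch = 59.5980*1000 * 915.7140 / (19055.1970e6 * 0.01603) * 1000
Stretch = 178.7 mm


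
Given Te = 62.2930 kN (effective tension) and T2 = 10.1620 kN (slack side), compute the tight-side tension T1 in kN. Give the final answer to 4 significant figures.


T1 = Te + T2 = 62.2930 + 10.1620
T1 = 72.45 kN


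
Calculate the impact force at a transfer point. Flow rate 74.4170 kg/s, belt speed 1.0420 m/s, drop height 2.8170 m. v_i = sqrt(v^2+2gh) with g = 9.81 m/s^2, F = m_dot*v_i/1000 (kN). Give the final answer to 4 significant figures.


v_i = sqrt(1.0420^2 + 2*9.81*2.8170) = 7.50702 m/s
F = 74.4170 * 7.50702 / 1000
F = 0.5586 kN


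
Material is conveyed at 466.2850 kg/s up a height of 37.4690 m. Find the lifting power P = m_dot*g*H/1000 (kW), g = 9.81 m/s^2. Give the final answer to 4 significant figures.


P = 466.2850 * 9.81 * 37.4690 / 1000
P = 171.4 kW


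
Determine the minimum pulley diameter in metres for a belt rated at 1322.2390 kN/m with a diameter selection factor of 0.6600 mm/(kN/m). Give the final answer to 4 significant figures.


D = 1322.2390 * 0.6600 / 1000
D = 0.8727 m


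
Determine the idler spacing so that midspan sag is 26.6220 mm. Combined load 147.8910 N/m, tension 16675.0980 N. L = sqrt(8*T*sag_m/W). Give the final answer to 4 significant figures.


sag = 26.6220/1000 = 0.026622 m
L = sqrt(8 * 16675.0980 * 0.026622 / 147.8910)
L = 4.900 m


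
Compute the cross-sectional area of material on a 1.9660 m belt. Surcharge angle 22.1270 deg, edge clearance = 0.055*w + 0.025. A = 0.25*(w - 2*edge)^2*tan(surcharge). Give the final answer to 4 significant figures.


edge = 0.055*1.9660 + 0.025 = 0.13313 m
ew = 1.9660 - 2*0.13313 = 1.69974 m
A = 0.25 * 1.69974^2 * tan(22.1270 deg)
A = 0.2937 m^2


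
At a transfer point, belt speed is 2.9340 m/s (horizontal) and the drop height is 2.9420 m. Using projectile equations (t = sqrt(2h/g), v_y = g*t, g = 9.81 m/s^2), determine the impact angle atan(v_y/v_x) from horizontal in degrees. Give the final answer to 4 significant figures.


t = sqrt(2*2.9420/9.81) = 0.774465 s
v_y = 9.81 * 0.774465 = 7.5975 m/s
angle = atan(7.5975 / 2.9340) = 68.88 deg


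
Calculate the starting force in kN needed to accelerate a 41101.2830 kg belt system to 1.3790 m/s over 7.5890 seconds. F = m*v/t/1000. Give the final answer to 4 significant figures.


F = 41101.2830 * 1.3790 / 7.5890 / 1000
F = 7.469 kN


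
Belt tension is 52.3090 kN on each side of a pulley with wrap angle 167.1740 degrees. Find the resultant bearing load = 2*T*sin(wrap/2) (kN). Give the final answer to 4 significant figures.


F = 2 * 52.3090 * sin(167.1740/2 deg)
F = 104.0 kN


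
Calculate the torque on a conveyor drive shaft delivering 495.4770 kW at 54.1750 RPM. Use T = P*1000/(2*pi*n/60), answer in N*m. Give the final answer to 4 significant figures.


omega = 2*pi*54.1750/60 = 5.67319 rad/s
T = 495.4770*1000 / 5.67319
T = 87340 N*m


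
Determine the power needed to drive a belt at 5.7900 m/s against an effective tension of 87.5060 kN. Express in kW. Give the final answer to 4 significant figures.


P = Te * v = 87.5060 * 5.7900
P = 506.7 kW


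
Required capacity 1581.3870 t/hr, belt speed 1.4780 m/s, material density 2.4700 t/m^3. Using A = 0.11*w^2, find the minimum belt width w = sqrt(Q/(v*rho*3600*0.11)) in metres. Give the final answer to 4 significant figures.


A_req = 1581.3870 / (1.4780 * 2.4700 * 3600) = 0.120327 m^2
w = sqrt(0.120327 / 0.11)
w = 1.046 m


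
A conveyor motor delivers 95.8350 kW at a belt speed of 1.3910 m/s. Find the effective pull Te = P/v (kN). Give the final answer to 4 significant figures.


Te = P / v = 95.8350 / 1.3910
Te = 68.90 kN


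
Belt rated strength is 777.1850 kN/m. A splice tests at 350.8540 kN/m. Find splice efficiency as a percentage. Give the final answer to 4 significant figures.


Eff = 350.8540 / 777.1850 * 100
Eff = 45.14 %


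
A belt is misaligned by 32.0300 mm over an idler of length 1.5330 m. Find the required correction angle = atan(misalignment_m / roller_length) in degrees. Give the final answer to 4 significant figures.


misalign_m = 32.0300 / 1000 = 0.032030 m
angle = atan(0.032030 / 1.5330)
angle = 1.197 deg


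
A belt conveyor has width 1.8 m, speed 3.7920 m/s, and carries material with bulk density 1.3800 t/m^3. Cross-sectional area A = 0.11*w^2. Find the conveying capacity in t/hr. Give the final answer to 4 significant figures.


A = 0.11 * 1.8^2 = 0.3564 m^2
C = 0.3564 * 3.7920 * 1.3800 * 3600
C = 6714 t/hr


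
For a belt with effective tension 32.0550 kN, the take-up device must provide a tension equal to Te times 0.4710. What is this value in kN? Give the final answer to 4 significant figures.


T_tu = 32.0550 * 0.4710
T_tu = 15.10 kN


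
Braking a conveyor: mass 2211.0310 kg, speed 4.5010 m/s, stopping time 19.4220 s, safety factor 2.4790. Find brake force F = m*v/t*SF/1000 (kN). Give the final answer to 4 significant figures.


F = 2211.0310 * 4.5010 / 19.4220 * 2.4790 / 1000
F = 1.270 kN


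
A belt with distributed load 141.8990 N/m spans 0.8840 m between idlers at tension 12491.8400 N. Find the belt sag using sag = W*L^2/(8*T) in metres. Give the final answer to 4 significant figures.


sag = 141.8990 * 0.8840^2 / (8 * 12491.8400)
sag = 0.001110 m


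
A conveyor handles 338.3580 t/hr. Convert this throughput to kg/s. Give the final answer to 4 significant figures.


m_dot = 338.3580 * 1000 / 3600
m_dot = 93.99 kg/s


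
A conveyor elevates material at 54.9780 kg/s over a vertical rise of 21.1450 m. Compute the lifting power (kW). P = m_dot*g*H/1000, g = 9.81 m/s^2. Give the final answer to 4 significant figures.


P = 54.9780 * 9.81 * 21.1450 / 1000
P = 11.40 kW
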